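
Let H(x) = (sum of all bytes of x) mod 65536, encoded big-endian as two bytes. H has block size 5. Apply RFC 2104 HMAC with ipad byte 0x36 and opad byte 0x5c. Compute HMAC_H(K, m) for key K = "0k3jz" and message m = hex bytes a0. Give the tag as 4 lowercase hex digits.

Key "0k3jz" = 30 6b 33 6a 7a is exactly B = 5 bytes: K' = 30 6b 33 6a 7a.
K' ⊕ ipad = 06 5d 05 5c 4c.  K' ⊕ opad = 6c 37 6f 36 26.
Inner input = (K'⊕ipad) ∥ m = 06 5d 05 5c 4c ∥ a0.
Inner hash: sum = 6+93+5+92+76+160 = 432 → 01 b0.
Outer input = (K'⊕opad) ∥ inner = 6c 37 6f 36 26 ∥ 01 b0.
Outer hash (tag): sum = 108+55+111+54+38+1+176 = 543 → 02 1f.

021f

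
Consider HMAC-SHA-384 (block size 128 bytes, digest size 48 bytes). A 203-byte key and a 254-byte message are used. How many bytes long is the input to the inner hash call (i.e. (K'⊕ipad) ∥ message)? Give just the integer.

Key is 203 > 128 bytes, so it is hashed to 48 bytes then zero-padded to 128: |K'| = 128.
Inner input = (K'⊕ipad) ∥ m → 128 + 254 = 382 bytes.

382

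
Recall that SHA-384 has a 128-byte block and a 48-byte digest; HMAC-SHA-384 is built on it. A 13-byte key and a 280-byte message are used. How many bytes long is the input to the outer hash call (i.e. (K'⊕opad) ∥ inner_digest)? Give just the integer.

Key is 13 ≤ 128 bytes, zero-padded: |K'| = 128.
Outer input = (K'⊕opad) ∥ H(inner) → 128 + 48 = 176 bytes.

176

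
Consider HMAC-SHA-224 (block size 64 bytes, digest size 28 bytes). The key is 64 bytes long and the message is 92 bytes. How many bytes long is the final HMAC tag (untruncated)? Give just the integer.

28

The tag is one SHA-224 digest: 28 bytes.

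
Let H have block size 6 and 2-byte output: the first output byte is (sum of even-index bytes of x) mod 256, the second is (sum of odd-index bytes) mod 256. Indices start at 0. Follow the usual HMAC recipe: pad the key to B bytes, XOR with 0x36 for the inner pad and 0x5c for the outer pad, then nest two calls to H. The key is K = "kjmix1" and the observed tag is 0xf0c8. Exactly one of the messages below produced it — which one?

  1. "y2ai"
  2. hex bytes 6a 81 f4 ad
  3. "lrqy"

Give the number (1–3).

Key "kjmix1" = 6b 6a 6d 69 78 31 is exactly B = 6 bytes: K' = 6b 6a 6d 69 78 31.
K' ⊕ ipad = 5d 5c 5b 5f 4e 07; K' ⊕ opad = 37 36 31 35 24 6d.
m1: inner = H(5d 5c 5b 5f 4e 07 79 32 61 69) = e0 5d; tag = H(37 36 31 35 24 6d e0 5d) = 6c35
m2: inner = H(5d 5c 5b 5f 4e 07 6a 81 f4 ad) = 64 f0; tag = H(37 36 31 35 24 6d 64 f0) = f0c8 ← matches
m3: inner = H(5d 5c 5b 5f 4e 07 6c 72 71 79) = e3 ad; tag = H(37 36 31 35 24 6d e3 ad) = 6f85

2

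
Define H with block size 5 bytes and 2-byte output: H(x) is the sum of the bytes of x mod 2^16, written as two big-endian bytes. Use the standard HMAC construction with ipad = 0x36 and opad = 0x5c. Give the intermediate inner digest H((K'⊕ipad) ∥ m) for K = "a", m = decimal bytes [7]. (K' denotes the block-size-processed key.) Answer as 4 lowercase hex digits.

0136

Key "a" = 61 is 1 byte ≤ B = 5; zero-pad to 5 bytes: K' = 61 00 00 00 00.
K' ⊕ ipad = 57 36 36 36 36.
Inner input = 57 36 36 36 36 ∥ 07.
Inner hash: sum = 87+54+54+54+54+7 = 310 → 01 36.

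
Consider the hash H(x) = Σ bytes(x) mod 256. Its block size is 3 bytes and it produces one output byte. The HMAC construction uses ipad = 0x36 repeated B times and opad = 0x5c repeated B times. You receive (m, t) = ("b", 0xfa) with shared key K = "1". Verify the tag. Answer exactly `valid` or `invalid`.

Key "1" = 31 is 1 byte ≤ B = 3; zero-pad to 3 bytes: K' = 31 00 00.
K' ⊕ ipad = 07 36 36; K' ⊕ opad = 6d 5c 5c.
Inner hash: sum = 7+54+54+98 = 213 → d5.
Outer hash (recomputed tag): sum = 109+92+92+213 = 506; mod 256 = 250 → fa.
Recomputed tag = fa; claimed = fa → match.

valid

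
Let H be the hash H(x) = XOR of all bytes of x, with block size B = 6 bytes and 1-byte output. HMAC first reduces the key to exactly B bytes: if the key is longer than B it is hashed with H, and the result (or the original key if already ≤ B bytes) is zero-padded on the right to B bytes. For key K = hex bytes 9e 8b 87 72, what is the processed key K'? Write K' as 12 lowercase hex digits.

9e8b87720000

Key hex bytes 9e 8b 87 72 is 4 bytes ≤ B = 6; zero-pad to 6 bytes: K' = 9e 8b 87 72 00 00.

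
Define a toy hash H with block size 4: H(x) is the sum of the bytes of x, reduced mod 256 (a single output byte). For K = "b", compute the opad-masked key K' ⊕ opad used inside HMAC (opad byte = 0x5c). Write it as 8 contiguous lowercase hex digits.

3e5c5c5c

Key "b" = 62 is 1 byte ≤ B = 4; zero-pad to 4 bytes: K' = 62 00 00 00.
XOR each byte with 0x5c: 62⊕5c=3e, 00⊕5c=5c, 00⊕5c=5c, 00⊕5c=5c.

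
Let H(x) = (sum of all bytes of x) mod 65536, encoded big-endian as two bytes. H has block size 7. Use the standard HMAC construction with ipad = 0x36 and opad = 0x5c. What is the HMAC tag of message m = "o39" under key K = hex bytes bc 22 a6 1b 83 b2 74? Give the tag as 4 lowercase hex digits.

Key hex bytes bc 22 a6 1b 83 b2 74 is exactly B = 7 bytes: K' = bc 22 a6 1b 83 b2 74.
K' ⊕ ipad = 8a 14 90 2d b5 84 42.  K' ⊕ opad = e0 7e fa 47 df ee 28.
Inner input = (K'⊕ipad) ∥ m = 8a 14 90 2d b5 84 42 ∥ 6f 33 39.
Inner hash: sum = 138+20+144+45+181+132+66+111+51+57 = 945 → 03 b1.
Outer input = (K'⊕opad) ∥ inner = e0 7e fa 47 df ee 28 ∥ 03 b1.
Outer hash (tag): sum = 224+126+250+71+223+238+40+3+177 = 1352 → 05 48.

0548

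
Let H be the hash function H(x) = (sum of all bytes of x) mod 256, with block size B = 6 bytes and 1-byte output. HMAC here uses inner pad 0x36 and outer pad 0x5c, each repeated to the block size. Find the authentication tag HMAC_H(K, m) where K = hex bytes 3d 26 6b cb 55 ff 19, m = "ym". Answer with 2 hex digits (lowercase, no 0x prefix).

Key hex bytes 3d 26 6b cb 55 ff 19 is 7 bytes > B = 6, so hash it first: H(key) = 06, then zero-pad to 6 bytes: K' = 06 00 00 00 00 00.
K' ⊕ ipad = 30 36 36 36 36 36.  K' ⊕ opad = 5a 5c 5c 5c 5c 5c.
Inner input = (K'⊕ipad) ∥ m = 30 36 36 36 36 36 ∥ 79 6d.
Inner hash: sum = 48+54+54+54+54+54+121+109 = 548; mod 256 = 36 → 24.
Outer input = (K'⊕opad) ∥ inner = 5a 5c 5c 5c 5c 5c ∥ 24.
Outer hash (tag): sum = 90+92+92+92+92+92+36 = 586; mod 256 = 74 → 4a.

4a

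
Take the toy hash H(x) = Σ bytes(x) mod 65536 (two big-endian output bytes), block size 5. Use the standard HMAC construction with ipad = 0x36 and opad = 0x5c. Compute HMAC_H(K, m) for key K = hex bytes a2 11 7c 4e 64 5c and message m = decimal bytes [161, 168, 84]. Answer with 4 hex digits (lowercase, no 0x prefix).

0253

Key hex bytes a2 11 7c 4e 64 5c is 6 bytes > B = 5, so hash it first: H(key) = 02 3d, then zero-pad to 5 bytes: K' = 02 3d 00 00 00.
K' ⊕ ipad = 34 0b 36 36 36.  K' ⊕ opad = 5e 61 5c 5c 5c.
Inner input = (K'⊕ipad) ∥ m = 34 0b 36 36 36 ∥ a1 a8 54.
Inner hash: sum = 52+11+54+54+54+161+168+84 = 638 → 02 7e.
Outer input = (K'⊕opad) ∥ inner = 5e 61 5c 5c 5c ∥ 02 7e.
Outer hash (tag): sum = 94+97+92+92+92+2+126 = 595 → 02 53.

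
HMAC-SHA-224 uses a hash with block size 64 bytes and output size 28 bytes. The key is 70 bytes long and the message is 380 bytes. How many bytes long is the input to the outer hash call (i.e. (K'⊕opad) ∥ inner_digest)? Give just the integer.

92

Key is 70 > 64 bytes, so it is hashed to 28 bytes then zero-padded to 64: |K'| = 64.
Outer input = (K'⊕opad) ∥ H(inner) → 64 + 28 = 92 bytes.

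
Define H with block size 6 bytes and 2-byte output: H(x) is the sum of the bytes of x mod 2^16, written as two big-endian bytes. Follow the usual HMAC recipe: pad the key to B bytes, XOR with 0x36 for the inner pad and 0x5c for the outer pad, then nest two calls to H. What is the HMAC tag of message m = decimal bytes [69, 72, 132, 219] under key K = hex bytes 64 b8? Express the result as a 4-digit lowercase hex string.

0333

Key hex bytes 64 b8 is 2 bytes ≤ B = 6; zero-pad to 6 bytes: K' = 64 b8 00 00 00 00.
K' ⊕ ipad = 52 8e 36 36 36 36.  K' ⊕ opad = 38 e4 5c 5c 5c 5c.
Inner input = (K'⊕ipad) ∥ m = 52 8e 36 36 36 36 ∥ 45 48 84 db.
Inner hash: sum = 82+142+54+54+54+54+69+72+132+219 = 932 → 03 a4.
Outer input = (K'⊕opad) ∥ inner = 38 e4 5c 5c 5c 5c ∥ 03 a4.
Outer hash (tag): sum = 56+228+92+92+92+92+3+164 = 819 → 03 33.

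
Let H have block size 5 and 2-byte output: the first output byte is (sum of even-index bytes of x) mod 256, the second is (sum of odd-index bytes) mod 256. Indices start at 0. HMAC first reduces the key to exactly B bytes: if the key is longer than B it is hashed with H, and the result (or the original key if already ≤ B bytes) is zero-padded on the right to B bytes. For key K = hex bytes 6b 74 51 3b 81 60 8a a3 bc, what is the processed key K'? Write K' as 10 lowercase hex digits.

83b2000000

|K| = 9 > B = 5, so first hash the key.
H(K): even-index sum = 643 mod 256 = 131; odd-index sum = 434 mod 256 = 178 → 83 b2.
Zero-pad H(K) = 83 b2 to 5 bytes: K' = 83 b2 00 00 00.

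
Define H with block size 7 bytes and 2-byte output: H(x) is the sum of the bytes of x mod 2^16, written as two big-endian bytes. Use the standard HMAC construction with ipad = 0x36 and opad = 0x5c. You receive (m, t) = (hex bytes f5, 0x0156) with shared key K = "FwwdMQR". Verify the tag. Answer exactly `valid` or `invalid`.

Key "FwwdMQR" = 46 77 77 64 4d 51 52 is exactly B = 7 bytes: K' = 46 77 77 64 4d 51 52.
K' ⊕ ipad = 70 41 41 52 7b 67 64; K' ⊕ opad = 1a 2b 2b 38 11 0d 0e.
Inner hash: sum = 112+65+65+82+123+103+100+245 = 895 → 03 7f.
Outer hash (recomputed tag): sum = 26+43+43+56+17+13+14+3+127 = 342 → 01 56.
Recomputed tag = 0156; claimed = 0156 → match.

valid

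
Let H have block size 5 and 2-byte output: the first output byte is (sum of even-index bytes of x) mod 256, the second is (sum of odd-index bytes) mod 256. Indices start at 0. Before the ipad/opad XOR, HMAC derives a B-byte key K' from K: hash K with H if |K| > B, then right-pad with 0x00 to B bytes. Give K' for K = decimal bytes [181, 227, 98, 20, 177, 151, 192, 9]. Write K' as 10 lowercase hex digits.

|K| = 8 > B = 5, so first hash the key.
H(K): even-index sum = 648 mod 256 = 136; odd-index sum = 407 mod 256 = 151 → 88 97.
Zero-pad H(K) = 88 97 to 5 bytes: K' = 88 97 00 00 00.

8897000000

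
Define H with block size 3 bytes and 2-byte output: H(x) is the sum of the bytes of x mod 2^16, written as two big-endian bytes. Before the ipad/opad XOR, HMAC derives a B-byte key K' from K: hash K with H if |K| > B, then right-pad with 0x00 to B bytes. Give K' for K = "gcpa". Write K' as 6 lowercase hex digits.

019b00

|K| = 4 > B = 3, so first hash the key.
H(K): sum = 103+99+112+97 = 411 → 01 9b.
Zero-pad H(K) = 01 9b to 3 bytes: K' = 01 9b 00.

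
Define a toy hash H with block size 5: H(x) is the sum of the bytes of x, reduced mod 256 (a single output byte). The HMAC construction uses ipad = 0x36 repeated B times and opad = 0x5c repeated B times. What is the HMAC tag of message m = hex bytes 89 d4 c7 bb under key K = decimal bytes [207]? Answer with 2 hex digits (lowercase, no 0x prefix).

Key decimal bytes [207] = cf is 1 byte ≤ B = 5; zero-pad to 5 bytes: K' = cf 00 00 00 00.
K' ⊕ ipad = f9 36 36 36 36.  K' ⊕ opad = 93 5c 5c 5c 5c.
Inner input = (K'⊕ipad) ∥ m = f9 36 36 36 36 ∥ 89 d4 c7 bb.
Inner hash: sum = 249+54+54+54+54+137+212+199+187 = 1200; mod 256 = 176 → b0.
Outer input = (K'⊕opad) ∥ inner = 93 5c 5c 5c 5c ∥ b0.
Outer hash (tag): sum = 147+92+92+92+92+176 = 691; mod 256 = 179 → b3.

b3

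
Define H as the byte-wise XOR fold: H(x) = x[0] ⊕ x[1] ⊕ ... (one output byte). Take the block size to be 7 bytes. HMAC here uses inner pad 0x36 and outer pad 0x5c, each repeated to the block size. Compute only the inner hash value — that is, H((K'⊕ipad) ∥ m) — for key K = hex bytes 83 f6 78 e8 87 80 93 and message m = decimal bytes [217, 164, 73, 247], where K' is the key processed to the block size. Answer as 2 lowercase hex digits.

84

Key hex bytes 83 f6 78 e8 87 80 93 is exactly B = 7 bytes: K' = 83 f6 78 e8 87 80 93.
K' ⊕ ipad = b5 c0 4e de b1 b6 a5.
Inner input = b5 c0 4e de b1 b6 a5 ∥ d9 a4 49 f7.
Inner hash: XOR b5⊕c0⊕4e⊕de⊕b1⊕b6⊕a5⊕d9⊕a4⊕49⊕f7 = 84.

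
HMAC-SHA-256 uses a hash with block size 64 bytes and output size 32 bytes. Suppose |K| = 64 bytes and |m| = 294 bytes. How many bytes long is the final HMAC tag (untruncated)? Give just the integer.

32

The tag is one SHA-256 digest: 32 bytes.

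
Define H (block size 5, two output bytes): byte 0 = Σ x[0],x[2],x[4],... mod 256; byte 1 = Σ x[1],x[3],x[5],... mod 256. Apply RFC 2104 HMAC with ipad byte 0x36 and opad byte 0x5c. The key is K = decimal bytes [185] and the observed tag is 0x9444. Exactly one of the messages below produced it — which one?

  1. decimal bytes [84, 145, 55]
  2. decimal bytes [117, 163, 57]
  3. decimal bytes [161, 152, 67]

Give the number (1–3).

1

Key decimal bytes [185] = b9 is 1 byte ≤ B = 5; zero-pad to 5 bytes: K' = b9 00 00 00 00.
K' ⊕ ipad = 8f 36 36 36 36; K' ⊕ opad = e5 5c 5c 5c 5c.
m1: inner = H(8f 36 36 36 36 54 91 37) = 8c f7; tag = H(e5 5c 5c 5c 5c 8c f7) = 9444 ← matches
m2: inner = H(8f 36 36 36 36 75 a3 39) = 9e 1a; tag = H(e5 5c 5c 5c 5c 9e 1a) = b756
m3: inner = H(8f 36 36 36 36 a1 98 43) = 93 50; tag = H(e5 5c 5c 5c 5c 93 50) = ed4b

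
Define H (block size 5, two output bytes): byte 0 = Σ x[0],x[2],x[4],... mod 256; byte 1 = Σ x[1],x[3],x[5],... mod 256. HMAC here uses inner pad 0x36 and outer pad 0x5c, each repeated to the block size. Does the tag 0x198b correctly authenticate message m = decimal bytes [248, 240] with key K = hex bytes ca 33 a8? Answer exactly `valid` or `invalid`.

valid

Key hex bytes ca 33 a8 is 3 bytes ≤ B = 5; zero-pad to 5 bytes: K' = ca 33 a8 00 00.
K' ⊕ ipad = fc 05 9e 36 36; K' ⊕ opad = 96 6f f4 5c 5c.
Inner hash: even-index sum = 704 mod 256 = 192; odd-index sum = 307 mod 256 = 51 → c0 33.
Outer hash (recomputed tag): even-index sum = 537 mod 256 = 25; odd-index sum = 395 mod 256 = 139 → 19 8b.
Recomputed tag = 198b; claimed = 198b → match.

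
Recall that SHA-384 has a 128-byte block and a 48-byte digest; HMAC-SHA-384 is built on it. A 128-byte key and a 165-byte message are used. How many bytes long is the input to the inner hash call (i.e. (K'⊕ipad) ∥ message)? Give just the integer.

293

Key is 128 ≤ 128 bytes, zero-padded: |K'| = 128.
Inner input = (K'⊕ipad) ∥ m → 128 + 165 = 293 bytes.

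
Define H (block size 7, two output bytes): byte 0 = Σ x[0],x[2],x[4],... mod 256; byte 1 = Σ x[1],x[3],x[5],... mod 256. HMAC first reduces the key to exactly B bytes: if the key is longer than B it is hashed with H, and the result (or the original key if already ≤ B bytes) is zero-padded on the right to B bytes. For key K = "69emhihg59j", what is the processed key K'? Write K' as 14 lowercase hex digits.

0aaf0000000000

|K| = 11 > B = 7, so first hash the key.
H(K): even-index sum = 522 mod 256 = 10; odd-index sum = 431 mod 256 = 175 → 0a af.
Zero-pad H(K) = 0a af to 7 bytes: K' = 0a af 00 00 00 00 00.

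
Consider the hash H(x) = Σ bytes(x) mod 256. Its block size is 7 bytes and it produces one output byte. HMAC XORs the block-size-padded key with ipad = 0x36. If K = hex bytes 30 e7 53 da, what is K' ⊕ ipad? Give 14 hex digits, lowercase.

06d165ec363636

Key hex bytes 30 e7 53 da is 4 bytes ≤ B = 7; zero-pad to 7 bytes: K' = 30 e7 53 da 00 00 00.
XOR each byte with 0x36: 30⊕36=06, e7⊕36=d1, 53⊕36=65, da⊕36=ec, 00⊕36=36, 00⊕36=36, 00⊕36=36.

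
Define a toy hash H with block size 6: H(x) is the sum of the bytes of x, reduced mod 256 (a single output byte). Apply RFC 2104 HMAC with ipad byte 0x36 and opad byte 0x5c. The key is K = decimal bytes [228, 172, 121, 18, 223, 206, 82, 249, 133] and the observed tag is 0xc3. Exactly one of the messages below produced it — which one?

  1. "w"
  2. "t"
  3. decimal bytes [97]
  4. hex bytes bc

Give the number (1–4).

1

Key decimal bytes [228, 172, 121, 18, 223, 206, 82, 249, 133] = e4 ac 79 12 df ce 52 f9 85 is 9 bytes > B = 6, so hash it first: H(key) = 98, then zero-pad to 6 bytes: K' = 98 00 00 00 00 00.
K' ⊕ ipad = ae 36 36 36 36 36; K' ⊕ opad = c4 5c 5c 5c 5c 5c.
m1: inner = H(ae 36 36 36 36 36 77) = 33; tag = H(c4 5c 5c 5c 5c 5c 33) = c3 ← matches
m2: inner = H(ae 36 36 36 36 36 74) = 30; tag = H(c4 5c 5c 5c 5c 5c 30) = c0
m3: inner = H(ae 36 36 36 36 36 61) = 1d; tag = H(c4 5c 5c 5c 5c 5c 1d) = ad
m4: inner = H(ae 36 36 36 36 36 bc) = 78; tag = H(c4 5c 5c 5c 5c 5c 78) = 08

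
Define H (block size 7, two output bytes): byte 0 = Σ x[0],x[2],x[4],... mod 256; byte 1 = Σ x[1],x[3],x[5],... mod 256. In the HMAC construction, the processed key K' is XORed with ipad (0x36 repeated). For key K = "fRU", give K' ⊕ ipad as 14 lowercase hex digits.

Key "fRU" = 66 52 55 is 3 bytes ≤ B = 7; zero-pad to 7 bytes: K' = 66 52 55 00 00 00 00.
XOR each byte with 0x36: 66⊕36=50, 52⊕36=64, 55⊕36=63, 00⊕36=36, 00⊕36=36, 00⊕36=36, 00⊕36=36.

50646336363636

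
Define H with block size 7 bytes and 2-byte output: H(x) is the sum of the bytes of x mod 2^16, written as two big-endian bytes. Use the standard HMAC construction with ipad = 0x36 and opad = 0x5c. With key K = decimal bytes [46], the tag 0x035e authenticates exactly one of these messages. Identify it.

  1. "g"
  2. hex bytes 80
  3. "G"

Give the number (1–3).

Key decimal bytes [46] = 2e is 1 byte ≤ B = 7; zero-pad to 7 bytes: K' = 2e 00 00 00 00 00 00.
K' ⊕ ipad = 18 36 36 36 36 36 36; K' ⊕ opad = 72 5c 5c 5c 5c 5c 5c.
m1: inner = H(18 36 36 36 36 36 36 67) = 01 c3; tag = H(72 5c 5c 5c 5c 5c 5c 01 c3) = 035e ← matches
m2: inner = H(18 36 36 36 36 36 36 80) = 01 dc; tag = H(72 5c 5c 5c 5c 5c 5c 01 dc) = 0377
m3: inner = H(18 36 36 36 36 36 36 47) = 01 a3; tag = H(72 5c 5c 5c 5c 5c 5c 01 a3) = 033e

1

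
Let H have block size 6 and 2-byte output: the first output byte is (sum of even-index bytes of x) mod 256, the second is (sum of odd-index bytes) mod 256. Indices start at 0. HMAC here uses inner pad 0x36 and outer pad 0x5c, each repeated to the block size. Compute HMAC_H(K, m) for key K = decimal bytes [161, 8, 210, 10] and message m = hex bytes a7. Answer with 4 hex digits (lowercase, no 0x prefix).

3fb6

Key decimal bytes [161, 8, 210, 10] = a1 08 d2 0a is 4 bytes ≤ B = 6; zero-pad to 6 bytes: K' = a1 08 d2 0a 00 00.
K' ⊕ ipad = 97 3e e4 3c 36 36.  K' ⊕ opad = fd 54 8e 56 5c 5c.
Inner input = (K'⊕ipad) ∥ m = 97 3e e4 3c 36 36 ∥ a7.
Inner hash: even-index sum = 600 mod 256 = 88; odd-index sum = 176 mod 256 = 176 → 58 b0.
Outer input = (K'⊕opad) ∥ inner = fd 54 8e 56 5c 5c ∥ 58 b0.
Outer hash (tag): even-index sum = 575 mod 256 = 63; odd-index sum = 438 mod 256 = 182 → 3f b6.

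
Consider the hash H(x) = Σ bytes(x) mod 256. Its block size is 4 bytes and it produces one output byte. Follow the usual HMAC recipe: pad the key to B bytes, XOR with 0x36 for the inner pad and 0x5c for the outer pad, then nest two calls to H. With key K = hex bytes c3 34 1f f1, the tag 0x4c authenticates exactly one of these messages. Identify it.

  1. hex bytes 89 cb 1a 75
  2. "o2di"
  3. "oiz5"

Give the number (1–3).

Key hex bytes c3 34 1f f1 is exactly B = 4 bytes: K' = c3 34 1f f1.
K' ⊕ ipad = f5 02 29 c7; K' ⊕ opad = 9f 68 43 ad.
m1: inner = H(f5 02 29 c7 89 cb 1a 75) = ca; tag = H(9f 68 43 ad ca) = c1
m2: inner = H(f5 02 29 c7 6f 32 64 69) = 55; tag = H(9f 68 43 ad 55) = 4c ← matches
m3: inner = H(f5 02 29 c7 6f 69 7a 35) = 6e; tag = H(9f 68 43 ad 6e) = 65

2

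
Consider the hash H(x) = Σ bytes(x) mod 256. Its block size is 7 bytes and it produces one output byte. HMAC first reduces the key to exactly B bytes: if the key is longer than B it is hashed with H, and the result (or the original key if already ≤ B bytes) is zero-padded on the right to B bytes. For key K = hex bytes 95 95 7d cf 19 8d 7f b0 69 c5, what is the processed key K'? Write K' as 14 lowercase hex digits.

|K| = 10 > B = 7, so first hash the key.
H(K): sum = 149+149+125+207+25+141+127+176+105+197 = 1401; mod 256 = 121 → 79.
Zero-pad H(K) = 79 to 7 bytes: K' = 79 00 00 00 00 00 00.

79000000000000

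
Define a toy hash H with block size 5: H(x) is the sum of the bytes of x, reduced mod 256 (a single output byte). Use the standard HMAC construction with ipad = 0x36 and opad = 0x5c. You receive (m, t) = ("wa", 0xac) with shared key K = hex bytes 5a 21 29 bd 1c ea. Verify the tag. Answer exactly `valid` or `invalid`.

Key hex bytes 5a 21 29 bd 1c ea is 6 bytes > B = 5, so hash it first: H(key) = 67, then zero-pad to 5 bytes: K' = 67 00 00 00 00.
K' ⊕ ipad = 51 36 36 36 36; K' ⊕ opad = 3b 5c 5c 5c 5c.
Inner hash: sum = 81+54+54+54+54+119+97 = 513; mod 256 = 1 → 01.
Outer hash (recomputed tag): sum = 59+92+92+92+92+1 = 428; mod 256 = 172 → ac.
Recomputed tag = ac; claimed = ac → match.

valid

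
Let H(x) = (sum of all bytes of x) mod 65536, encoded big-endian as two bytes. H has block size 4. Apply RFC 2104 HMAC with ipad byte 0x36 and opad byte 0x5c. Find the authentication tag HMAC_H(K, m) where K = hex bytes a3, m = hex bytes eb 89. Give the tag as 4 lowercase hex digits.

Key hex bytes a3 is 1 byte ≤ B = 4; zero-pad to 4 bytes: K' = a3 00 00 00.
K' ⊕ ipad = 95 36 36 36.  K' ⊕ opad = ff 5c 5c 5c.
Inner input = (K'⊕ipad) ∥ m = 95 36 36 36 ∥ eb 89.
Inner hash: sum = 149+54+54+54+235+137 = 683 → 02 ab.
Outer input = (K'⊕opad) ∥ inner = ff 5c 5c 5c ∥ 02 ab.
Outer hash (tag): sum = 255+92+92+92+2+171 = 704 → 02 c0.

02c0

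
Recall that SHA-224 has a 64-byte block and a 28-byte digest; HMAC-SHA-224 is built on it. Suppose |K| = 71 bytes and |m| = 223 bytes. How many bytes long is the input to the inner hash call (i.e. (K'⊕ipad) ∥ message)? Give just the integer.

287

Key is 71 > 64 bytes, so it is hashed to 28 bytes then zero-padded to 64: |K'| = 64.
Inner input = (K'⊕ipad) ∥ m → 64 + 223 = 287 bytes.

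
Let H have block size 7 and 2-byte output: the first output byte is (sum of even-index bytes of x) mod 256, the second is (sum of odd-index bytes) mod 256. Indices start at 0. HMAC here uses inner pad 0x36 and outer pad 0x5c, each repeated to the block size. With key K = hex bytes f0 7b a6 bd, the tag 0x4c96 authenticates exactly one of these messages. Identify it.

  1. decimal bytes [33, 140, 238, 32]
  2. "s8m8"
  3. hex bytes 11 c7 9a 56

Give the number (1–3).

2

Key hex bytes f0 7b a6 bd is 4 bytes ≤ B = 7; zero-pad to 7 bytes: K' = f0 7b a6 bd 00 00 00.
K' ⊕ ipad = c6 4d 90 8b 36 36 36; K' ⊕ opad = ac 27 fa e1 5c 5c 5c.
m1: inner = H(c6 4d 90 8b 36 36 36 21 8c ee 20) = 6e 1d; tag = H(ac 27 fa e1 5c 5c 5c 6e 1d) = 7bd2
m2: inner = H(c6 4d 90 8b 36 36 36 73 38 6d 38) = 32 ee; tag = H(ac 27 fa e1 5c 5c 5c 32 ee) = 4c96 ← matches
m3: inner = H(c6 4d 90 8b 36 36 36 11 c7 9a 56) = df b9; tag = H(ac 27 fa e1 5c 5c 5c df b9) = 1743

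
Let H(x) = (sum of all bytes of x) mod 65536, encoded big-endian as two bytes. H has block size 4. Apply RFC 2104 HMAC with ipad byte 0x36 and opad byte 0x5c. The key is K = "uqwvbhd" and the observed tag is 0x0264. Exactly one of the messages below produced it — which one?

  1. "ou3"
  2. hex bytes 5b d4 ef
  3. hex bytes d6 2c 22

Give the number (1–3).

Key "uqwvbhd" = 75 71 77 76 62 68 64 is 7 bytes > B = 4, so hash it first: H(key) = 03 01, then zero-pad to 4 bytes: K' = 03 01 00 00.
K' ⊕ ipad = 35 37 36 36; K' ⊕ opad = 5f 5d 5c 5c.
m1: inner = H(35 37 36 36 6f 75 33) = 01 ef; tag = H(5f 5d 5c 5c 01 ef) = 0264 ← matches
m2: inner = H(35 37 36 36 5b d4 ef) = 02 f6; tag = H(5f 5d 5c 5c 02 f6) = 026c
m3: inner = H(35 37 36 36 d6 2c 22) = 01 fc; tag = H(5f 5d 5c 5c 01 fc) = 0271

1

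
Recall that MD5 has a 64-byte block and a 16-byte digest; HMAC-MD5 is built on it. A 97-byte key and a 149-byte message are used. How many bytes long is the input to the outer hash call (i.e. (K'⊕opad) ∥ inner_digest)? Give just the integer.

Key is 97 > 64 bytes, so it is hashed to 16 bytes then zero-padded to 64: |K'| = 64.
Outer input = (K'⊕opad) ∥ H(inner) → 64 + 16 = 80 bytes.

80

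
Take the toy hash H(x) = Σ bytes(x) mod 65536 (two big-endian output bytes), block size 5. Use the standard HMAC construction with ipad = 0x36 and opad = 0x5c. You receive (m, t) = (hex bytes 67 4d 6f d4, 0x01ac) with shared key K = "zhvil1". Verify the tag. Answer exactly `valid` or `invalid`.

Key "zhvil1" = 7a 68 76 69 6c 31 is 6 bytes > B = 5, so hash it first: H(key) = 02 5e, then zero-pad to 5 bytes: K' = 02 5e 00 00 00.
K' ⊕ ipad = 34 68 36 36 36; K' ⊕ opad = 5e 02 5c 5c 5c.
Inner hash: sum = 52+104+54+54+54+103+77+111+212 = 821 → 03 35.
Outer hash (recomputed tag): sum = 94+2+92+92+92+3+53 = 428 → 01 ac.
Recomputed tag = 01ac; claimed = 01ac → match.

valid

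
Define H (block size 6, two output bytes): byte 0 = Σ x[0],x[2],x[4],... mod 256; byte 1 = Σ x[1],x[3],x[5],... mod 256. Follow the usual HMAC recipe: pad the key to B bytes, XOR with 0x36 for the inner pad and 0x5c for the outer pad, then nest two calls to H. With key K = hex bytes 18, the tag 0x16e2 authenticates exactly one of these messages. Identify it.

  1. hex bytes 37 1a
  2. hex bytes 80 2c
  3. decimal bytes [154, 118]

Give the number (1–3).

2

Key hex bytes 18 is 1 byte ≤ B = 6; zero-pad to 6 bytes: K' = 18 00 00 00 00 00.
K' ⊕ ipad = 2e 36 36 36 36 36; K' ⊕ opad = 44 5c 5c 5c 5c 5c.
m1: inner = H(2e 36 36 36 36 36 37 1a) = d1 bc; tag = H(44 5c 5c 5c 5c 5c d1 bc) = cdd0
m2: inner = H(2e 36 36 36 36 36 80 2c) = 1a ce; tag = H(44 5c 5c 5c 5c 5c 1a ce) = 16e2 ← matches
m3: inner = H(2e 36 36 36 36 36 9a 76) = 34 18; tag = H(44 5c 5c 5c 5c 5c 34 18) = 302c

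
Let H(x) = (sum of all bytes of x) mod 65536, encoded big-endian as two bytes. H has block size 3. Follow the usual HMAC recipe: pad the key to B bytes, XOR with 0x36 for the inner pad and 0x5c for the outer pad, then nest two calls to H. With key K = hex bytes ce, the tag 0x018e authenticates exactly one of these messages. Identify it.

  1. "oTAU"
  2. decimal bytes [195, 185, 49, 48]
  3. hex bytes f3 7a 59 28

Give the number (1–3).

2

Key hex bytes ce is 1 byte ≤ B = 3; zero-pad to 3 bytes: K' = ce 00 00.
K' ⊕ ipad = f8 36 36; K' ⊕ opad = 92 5c 5c.
m1: inner = H(f8 36 36 6f 54 41 55) = 02 bd; tag = H(92 5c 5c 02 bd) = 0209
m2: inner = H(f8 36 36 c3 b9 31 30) = 03 41; tag = H(92 5c 5c 03 41) = 018e ← matches
m3: inner = H(f8 36 36 f3 7a 59 28) = 03 52; tag = H(92 5c 5c 03 52) = 019f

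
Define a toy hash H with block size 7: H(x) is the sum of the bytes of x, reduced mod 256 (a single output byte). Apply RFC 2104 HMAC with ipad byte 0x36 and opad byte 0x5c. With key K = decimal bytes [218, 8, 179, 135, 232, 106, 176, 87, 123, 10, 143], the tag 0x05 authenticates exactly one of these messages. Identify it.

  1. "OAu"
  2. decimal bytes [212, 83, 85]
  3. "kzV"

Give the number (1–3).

1

Key decimal bytes [218, 8, 179, 135, 232, 106, 176, 87, 123, 10, 143] = da 08 b3 87 e8 6a b0 57 7b 0a 8f is 11 bytes > B = 7, so hash it first: H(key) = 89, then zero-pad to 7 bytes: K' = 89 00 00 00 00 00 00.
K' ⊕ ipad = bf 36 36 36 36 36 36; K' ⊕ opad = d5 5c 5c 5c 5c 5c 5c.
m1: inner = H(bf 36 36 36 36 36 36 4f 41 75) = 08; tag = H(d5 5c 5c 5c 5c 5c 5c 08) = 05 ← matches
m2: inner = H(bf 36 36 36 36 36 36 d4 53 55) = 7f; tag = H(d5 5c 5c 5c 5c 5c 5c 7f) = 7c
m3: inner = H(bf 36 36 36 36 36 36 6b 7a 56) = 3e; tag = H(d5 5c 5c 5c 5c 5c 5c 3e) = 3b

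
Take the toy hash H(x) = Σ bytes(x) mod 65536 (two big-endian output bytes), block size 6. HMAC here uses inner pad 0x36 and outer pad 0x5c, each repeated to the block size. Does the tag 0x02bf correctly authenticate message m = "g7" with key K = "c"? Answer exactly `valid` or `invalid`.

Key "c" = 63 is 1 byte ≤ B = 6; zero-pad to 6 bytes: K' = 63 00 00 00 00 00.
K' ⊕ ipad = 55 36 36 36 36 36; K' ⊕ opad = 3f 5c 5c 5c 5c 5c.
Inner hash: sum = 85+54+54+54+54+54+103+55 = 513 → 02 01.
Outer hash (recomputed tag): sum = 63+92+92+92+92+92+2+1 = 526 → 02 0e.
Recomputed tag = 020e; claimed = 02bf → mismatch.

invalid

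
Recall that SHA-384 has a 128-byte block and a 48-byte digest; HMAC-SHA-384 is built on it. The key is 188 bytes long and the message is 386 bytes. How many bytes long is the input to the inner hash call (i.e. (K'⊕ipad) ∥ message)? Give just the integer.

514

Key is 188 > 128 bytes, so it is hashed to 48 bytes then zero-padded to 128: |K'| = 128.
Inner input = (K'⊕ipad) ∥ m → 128 + 386 = 514 bytes.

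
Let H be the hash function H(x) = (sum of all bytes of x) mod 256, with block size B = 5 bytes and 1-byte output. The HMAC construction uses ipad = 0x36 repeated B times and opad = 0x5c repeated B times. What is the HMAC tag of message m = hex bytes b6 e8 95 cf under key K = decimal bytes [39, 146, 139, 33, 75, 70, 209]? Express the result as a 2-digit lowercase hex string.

d6

Key decimal bytes [39, 146, 139, 33, 75, 70, 209] = 27 92 8b 21 4b 46 d1 is 7 bytes > B = 5, so hash it first: H(key) = c7, then zero-pad to 5 bytes: K' = c7 00 00 00 00.
K' ⊕ ipad = f1 36 36 36 36.  K' ⊕ opad = 9b 5c 5c 5c 5c.
Inner input = (K'⊕ipad) ∥ m = f1 36 36 36 36 ∥ b6 e8 95 cf.
Inner hash: sum = 241+54+54+54+54+182+232+149+207 = 1227; mod 256 = 203 → cb.
Outer input = (K'⊕opad) ∥ inner = 9b 5c 5c 5c 5c ∥ cb.
Outer hash (tag): sum = 155+92+92+92+92+203 = 726; mod 256 = 214 → d6.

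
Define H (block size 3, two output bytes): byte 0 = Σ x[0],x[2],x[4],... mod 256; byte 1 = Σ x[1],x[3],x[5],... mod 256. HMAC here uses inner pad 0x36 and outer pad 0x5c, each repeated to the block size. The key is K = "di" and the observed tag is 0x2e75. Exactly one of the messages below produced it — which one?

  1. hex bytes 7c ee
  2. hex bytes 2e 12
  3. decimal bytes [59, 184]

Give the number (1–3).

3

Key "di" = 64 69 is 2 bytes ≤ B = 3; zero-pad to 3 bytes: K' = 64 69 00.
K' ⊕ ipad = 52 5f 36; K' ⊕ opad = 38 35 5c.
m1: inner = H(52 5f 36 7c ee) = 76 db; tag = H(38 35 5c 76 db) = 6fab
m2: inner = H(52 5f 36 2e 12) = 9a 8d; tag = H(38 35 5c 9a 8d) = 21cf
m3: inner = H(52 5f 36 3b b8) = 40 9a; tag = H(38 35 5c 40 9a) = 2e75 ← matches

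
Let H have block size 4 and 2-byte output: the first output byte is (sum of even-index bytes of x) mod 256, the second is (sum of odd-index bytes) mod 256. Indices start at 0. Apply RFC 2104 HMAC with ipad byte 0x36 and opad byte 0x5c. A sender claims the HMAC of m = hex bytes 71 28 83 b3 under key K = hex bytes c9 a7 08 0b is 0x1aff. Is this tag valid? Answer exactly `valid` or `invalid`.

Key hex bytes c9 a7 08 0b is exactly B = 4 bytes: K' = c9 a7 08 0b.
K' ⊕ ipad = ff 91 3e 3d; K' ⊕ opad = 95 fb 54 57.
Inner hash: even-index sum = 561 mod 256 = 49; odd-index sum = 425 mod 256 = 169 → 31 a9.
Outer hash (recomputed tag): even-index sum = 282 mod 256 = 26; odd-index sum = 507 mod 256 = 251 → 1a fb.
Recomputed tag = 1afb; claimed = 1aff → mismatch.

invalid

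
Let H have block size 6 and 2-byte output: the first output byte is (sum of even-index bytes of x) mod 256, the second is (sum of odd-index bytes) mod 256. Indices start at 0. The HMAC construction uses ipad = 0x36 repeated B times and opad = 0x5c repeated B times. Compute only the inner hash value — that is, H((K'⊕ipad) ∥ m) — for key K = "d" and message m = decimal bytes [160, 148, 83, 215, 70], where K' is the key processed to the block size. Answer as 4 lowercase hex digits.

f70d

Key "d" = 64 is 1 byte ≤ B = 6; zero-pad to 6 bytes: K' = 64 00 00 00 00 00.
K' ⊕ ipad = 52 36 36 36 36 36.
Inner input = 52 36 36 36 36 36 ∥ a0 94 53 d7 46.
Inner hash: even-index sum = 503 mod 256 = 247; odd-index sum = 525 mod 256 = 13 → f7 0d.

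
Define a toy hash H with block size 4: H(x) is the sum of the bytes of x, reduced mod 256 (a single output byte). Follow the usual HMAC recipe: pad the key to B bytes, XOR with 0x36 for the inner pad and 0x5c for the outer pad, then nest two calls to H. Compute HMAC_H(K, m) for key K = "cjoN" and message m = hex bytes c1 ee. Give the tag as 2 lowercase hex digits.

Key "cjoN" = 63 6a 6f 4e is exactly B = 4 bytes: K' = 63 6a 6f 4e.
K' ⊕ ipad = 55 5c 59 78.  K' ⊕ opad = 3f 36 33 12.
Inner input = (K'⊕ipad) ∥ m = 55 5c 59 78 ∥ c1 ee.
Inner hash: sum = 85+92+89+120+193+238 = 817; mod 256 = 49 → 31.
Outer input = (K'⊕opad) ∥ inner = 3f 36 33 12 ∥ 31.
Outer hash (tag): sum = 63+54+51+18+49 = 235 → eb.

eb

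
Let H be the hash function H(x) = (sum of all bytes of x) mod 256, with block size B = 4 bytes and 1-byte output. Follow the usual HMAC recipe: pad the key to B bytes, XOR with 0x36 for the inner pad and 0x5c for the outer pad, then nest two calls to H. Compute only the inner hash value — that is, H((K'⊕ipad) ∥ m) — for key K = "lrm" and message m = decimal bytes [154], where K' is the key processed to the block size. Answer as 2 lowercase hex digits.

c9

Key "lrm" = 6c 72 6d is 3 bytes ≤ B = 4; zero-pad to 4 bytes: K' = 6c 72 6d 00.
K' ⊕ ipad = 5a 44 5b 36.
Inner input = 5a 44 5b 36 ∥ 9a.
Inner hash: sum = 90+68+91+54+154 = 457; mod 256 = 201 → c9.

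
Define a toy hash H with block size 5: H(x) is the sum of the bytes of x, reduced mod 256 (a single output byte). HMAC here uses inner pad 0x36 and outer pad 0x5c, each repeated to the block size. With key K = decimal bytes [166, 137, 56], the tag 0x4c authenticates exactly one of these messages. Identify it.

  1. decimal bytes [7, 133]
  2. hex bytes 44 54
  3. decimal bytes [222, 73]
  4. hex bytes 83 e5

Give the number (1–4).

Key decimal bytes [166, 137, 56] = a6 89 38 is 3 bytes ≤ B = 5; zero-pad to 5 bytes: K' = a6 89 38 00 00.
K' ⊕ ipad = 90 bf 0e 36 36; K' ⊕ opad = fa d5 64 5c 5c.
m1: inner = H(90 bf 0e 36 36 07 85) = 55; tag = H(fa d5 64 5c 5c 55) = 40
m2: inner = H(90 bf 0e 36 36 44 54) = 61; tag = H(fa d5 64 5c 5c 61) = 4c ← matches
m3: inner = H(90 bf 0e 36 36 de 49) = f0; tag = H(fa d5 64 5c 5c f0) = db
m4: inner = H(90 bf 0e 36 36 83 e5) = 31; tag = H(fa d5 64 5c 5c 31) = 1c

2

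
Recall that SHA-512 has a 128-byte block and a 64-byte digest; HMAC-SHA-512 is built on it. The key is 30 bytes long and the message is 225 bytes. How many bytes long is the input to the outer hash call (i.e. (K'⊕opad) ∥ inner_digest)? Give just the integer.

Key is 30 ≤ 128 bytes, zero-padded: |K'| = 128.
Outer input = (K'⊕opad) ∥ H(inner) → 128 + 64 = 192 bytes.

192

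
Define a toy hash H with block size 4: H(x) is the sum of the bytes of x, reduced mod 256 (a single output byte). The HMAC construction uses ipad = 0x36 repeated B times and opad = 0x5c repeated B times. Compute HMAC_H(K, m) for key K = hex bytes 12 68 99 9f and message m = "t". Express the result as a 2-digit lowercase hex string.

Key hex bytes 12 68 99 9f is exactly B = 4 bytes: K' = 12 68 99 9f.
K' ⊕ ipad = 24 5e af a9.  K' ⊕ opad = 4e 34 c5 c3.
Inner input = (K'⊕ipad) ∥ m = 24 5e af a9 ∥ 74.
Inner hash: sum = 36+94+175+169+116 = 590; mod 256 = 78 → 4e.
Outer input = (K'⊕opad) ∥ inner = 4e 34 c5 c3 ∥ 4e.
Outer hash (tag): sum = 78+52+197+195+78 = 600; mod 256 = 88 → 58.

58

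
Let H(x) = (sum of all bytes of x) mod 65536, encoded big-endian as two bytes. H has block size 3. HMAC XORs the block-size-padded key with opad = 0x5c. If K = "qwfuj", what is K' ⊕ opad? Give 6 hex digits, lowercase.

Key "qwfuj" = 71 77 66 75 6a is 5 bytes > B = 3, so hash it first: H(key) = 02 2d, then zero-pad to 3 bytes: K' = 02 2d 00.
XOR each byte with 0x5c: 02⊕5c=5e, 2d⊕5c=71, 00⊕5c=5c.

5e715c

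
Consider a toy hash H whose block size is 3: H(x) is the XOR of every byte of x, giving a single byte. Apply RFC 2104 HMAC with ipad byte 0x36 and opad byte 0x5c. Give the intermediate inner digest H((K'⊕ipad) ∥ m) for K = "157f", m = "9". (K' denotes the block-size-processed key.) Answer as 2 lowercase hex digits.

5a

Key "157f" = 31 35 37 66 is 4 bytes > B = 3, so hash it first: H(key) = 55, then zero-pad to 3 bytes: K' = 55 00 00.
K' ⊕ ipad = 63 36 36.
Inner input = 63 36 36 ∥ 39.
Inner hash: XOR 63⊕36⊕36⊕39 = 5a.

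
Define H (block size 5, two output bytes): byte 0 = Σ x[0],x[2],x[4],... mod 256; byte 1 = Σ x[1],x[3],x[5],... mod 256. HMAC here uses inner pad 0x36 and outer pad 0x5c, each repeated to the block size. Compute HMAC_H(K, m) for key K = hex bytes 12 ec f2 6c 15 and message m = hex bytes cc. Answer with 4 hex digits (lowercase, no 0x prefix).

45eb

Key hex bytes 12 ec f2 6c 15 is exactly B = 5 bytes: K' = 12 ec f2 6c 15.
K' ⊕ ipad = 24 da c4 5a 23.  K' ⊕ opad = 4e b0 ae 30 49.
Inner input = (K'⊕ipad) ∥ m = 24 da c4 5a 23 ∥ cc.
Inner hash: even-index sum = 267 mod 256 = 11; odd-index sum = 512 mod 256 = 0 → 0b 00.
Outer input = (K'⊕opad) ∥ inner = 4e b0 ae 30 49 ∥ 0b 00.
Outer hash (tag): even-index sum = 325 mod 256 = 69; odd-index sum = 235 mod 256 = 235 → 45 eb.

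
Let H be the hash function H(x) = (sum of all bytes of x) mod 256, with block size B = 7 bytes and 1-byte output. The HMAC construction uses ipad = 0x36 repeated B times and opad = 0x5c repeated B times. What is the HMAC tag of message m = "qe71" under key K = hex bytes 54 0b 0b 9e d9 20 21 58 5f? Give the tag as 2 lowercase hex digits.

1e

Key hex bytes 54 0b 0b 9e d9 20 21 58 5f is 9 bytes > B = 7, so hash it first: H(key) = d9, then zero-pad to 7 bytes: K' = d9 00 00 00 00 00 00.
K' ⊕ ipad = ef 36 36 36 36 36 36.  K' ⊕ opad = 85 5c 5c 5c 5c 5c 5c.
Inner input = (K'⊕ipad) ∥ m = ef 36 36 36 36 36 36 ∥ 71 65 37 31.
Inner hash: sum = 239+54+54+54+54+54+54+113+101+55+49 = 881; mod 256 = 113 → 71.
Outer input = (K'⊕opad) ∥ inner = 85 5c 5c 5c 5c 5c 5c ∥ 71.
Outer hash (tag): sum = 133+92+92+92+92+92+92+113 = 798; mod 256 = 30 → 1e.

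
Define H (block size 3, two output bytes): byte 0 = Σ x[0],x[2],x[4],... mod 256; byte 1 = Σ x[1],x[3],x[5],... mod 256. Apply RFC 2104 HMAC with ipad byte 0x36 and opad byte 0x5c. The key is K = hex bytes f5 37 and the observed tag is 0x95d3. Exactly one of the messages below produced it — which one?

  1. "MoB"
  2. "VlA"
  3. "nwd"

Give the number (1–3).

1

Key hex bytes f5 37 is 2 bytes ≤ B = 3; zero-pad to 3 bytes: K' = f5 37 00.
K' ⊕ ipad = c3 01 36; K' ⊕ opad = a9 6b 5c.
m1: inner = H(c3 01 36 4d 6f 42) = 68 90; tag = H(a9 6b 5c 68 90) = 95d3 ← matches
m2: inner = H(c3 01 36 56 6c 41) = 65 98; tag = H(a9 6b 5c 65 98) = 9dd0
m3: inner = H(c3 01 36 6e 77 64) = 70 d3; tag = H(a9 6b 5c 70 d3) = d8db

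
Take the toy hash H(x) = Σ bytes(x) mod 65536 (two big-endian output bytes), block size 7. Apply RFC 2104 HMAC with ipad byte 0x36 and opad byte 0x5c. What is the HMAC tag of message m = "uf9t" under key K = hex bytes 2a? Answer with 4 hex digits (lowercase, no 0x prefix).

0388

Key hex bytes 2a is 1 byte ≤ B = 7; zero-pad to 7 bytes: K' = 2a 00 00 00 00 00 00.
K' ⊕ ipad = 1c 36 36 36 36 36 36.  K' ⊕ opad = 76 5c 5c 5c 5c 5c 5c.
Inner input = (K'⊕ipad) ∥ m = 1c 36 36 36 36 36 36 ∥ 75 66 39 74.
Inner hash: sum = 28+54+54+54+54+54+54+117+102+57+116 = 744 → 02 e8.
Outer input = (K'⊕opad) ∥ inner = 76 5c 5c 5c 5c 5c 5c ∥ 02 e8.
Outer hash (tag): sum = 118+92+92+92+92+92+92+2+232 = 904 → 03 88.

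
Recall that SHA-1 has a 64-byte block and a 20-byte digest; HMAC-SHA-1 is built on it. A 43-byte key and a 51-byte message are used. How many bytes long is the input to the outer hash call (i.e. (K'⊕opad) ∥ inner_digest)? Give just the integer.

Key is 43 ≤ 64 bytes, zero-padded: |K'| = 64.
Outer input = (K'⊕opad) ∥ H(inner) → 64 + 20 = 84 bytes.

84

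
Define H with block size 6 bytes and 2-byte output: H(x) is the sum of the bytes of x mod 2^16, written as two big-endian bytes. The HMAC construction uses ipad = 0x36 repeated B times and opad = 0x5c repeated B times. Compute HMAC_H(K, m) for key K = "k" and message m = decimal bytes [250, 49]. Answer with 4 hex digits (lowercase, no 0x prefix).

029b

Key "k" = 6b is 1 byte ≤ B = 6; zero-pad to 6 bytes: K' = 6b 00 00 00 00 00.
K' ⊕ ipad = 5d 36 36 36 36 36.  K' ⊕ opad = 37 5c 5c 5c 5c 5c.
Inner input = (K'⊕ipad) ∥ m = 5d 36 36 36 36 36 ∥ fa 31.
Inner hash: sum = 93+54+54+54+54+54+250+49 = 662 → 02 96.
Outer input = (K'⊕opad) ∥ inner = 37 5c 5c 5c 5c 5c ∥ 02 96.
Outer hash (tag): sum = 55+92+92+92+92+92+2+150 = 667 → 02 9b.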